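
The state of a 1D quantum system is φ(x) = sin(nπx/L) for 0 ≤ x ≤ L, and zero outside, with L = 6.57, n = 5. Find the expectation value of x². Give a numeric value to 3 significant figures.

⟨x²⟩ = ∫ x²·|φ|² dx / ∫|φ|² dx (integrals over the domain).
With sin²θ = (1 − cos2θ)/2 on 0 ≤ x ≤ L: ∫sin²(nπx/L) dx = L/2, ∫x·sin²(nπx/L) dx = L²/4, ∫x²·sin²(nπx/L) dx = L³·(1/6 − 1/(4n²π²)); higher powers xᵏ the same way, integrating xᵏ·cos(2nπx/L) by parts.
State is unnormalized: ∫|φ|² dx = 3.2850, and ∫φ*·x²·φ dx = 46.978, so ⟨x²⟩ = 46.978 / 3.2850.
⟨x²⟩ = 14.301.

14.3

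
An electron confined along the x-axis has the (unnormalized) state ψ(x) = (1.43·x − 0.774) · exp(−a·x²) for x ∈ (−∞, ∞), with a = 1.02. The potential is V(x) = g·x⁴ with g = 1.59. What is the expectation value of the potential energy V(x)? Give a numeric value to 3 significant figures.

0.809

⟨V⟩ = ∫ V(x)·|ψ|² dx / ∫|ψ|² dx.
Expand each integrand as polynomial × e^(−2ax²) and use ∫x^(2j)·e^(−2ax²) dx = (2j−1)!!/(4a)^j · √(π/(2a)), odd powers → 0; here √(π/(2a)) = 1.2410.
State is unnormalized: ∫|ψ|² dx = 1.3654, and ∫ψ*·V(x)·ψ dx = 1.1042, so ⟨V⟩ = 1.1042 / 1.3654.
⟨V⟩ = 0.80867.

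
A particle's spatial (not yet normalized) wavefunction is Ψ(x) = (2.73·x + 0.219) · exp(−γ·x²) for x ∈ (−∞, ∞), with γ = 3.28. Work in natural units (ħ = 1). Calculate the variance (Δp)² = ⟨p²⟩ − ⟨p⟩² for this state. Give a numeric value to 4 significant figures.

Compute ⟨p⟩ and ⟨p²⟩ separately; (Δp)² = ⟨p²⟩ − ⟨p⟩².
Expand each integrand as polynomial × e^(−2γx²) and use ∫x^(2j)·e^(−2γx²) dx = (2j−1)!!/(4γ)^j · √(π/(2γ)), odd powers → 0; here √(π/(2γ)) = 0.69203. Differentiate with the product rule, d/dx e^(−γx²) = −2γx·e^(−γx²).
Normalization: ∫|Ψ|² dx = 0.42630.
⟨p⟩ = 0.0000 and ⟨p²⟩ = 9.3293.
(Δp)² = 9.3293 − (0.0000)² = 9.3293.

9.329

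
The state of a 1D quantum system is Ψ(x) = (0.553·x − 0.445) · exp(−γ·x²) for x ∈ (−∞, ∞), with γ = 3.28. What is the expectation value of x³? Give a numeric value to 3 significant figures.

-0.0388

⟨x³⟩ = ∫ x³·|Ψ|² dx / ∫|Ψ|² dx (integrals over the domain).
Expand each integrand as polynomial × e^(−2γx²) and use ∫x^(2j)·e^(−2γx²) dx = (2j−1)!!/(4γ)^j · √(π/(2γ)), odd powers → 0; here √(π/(2γ)) = 0.69203.
State is unnormalized: ∫|Ψ|² dx = 0.15317, and ∫Ψ*·x³·Ψ dx = -0.0059360, so ⟨x³⟩ = -0.0059360 / 0.15317.
⟨x³⟩ = -0.038754.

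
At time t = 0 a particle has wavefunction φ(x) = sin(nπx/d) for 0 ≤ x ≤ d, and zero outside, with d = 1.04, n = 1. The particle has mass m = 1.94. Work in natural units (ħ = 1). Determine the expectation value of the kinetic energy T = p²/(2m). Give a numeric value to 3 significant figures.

2.35

T = −(ħ²/2m) d²/dx², so ⟨T⟩ = −(ħ²/2m) ∫ φ*·φ'' dx / ∫|φ|² dx; with m = 1.94.
d/dx sin(nπx/d) = (nπ/d)·cos(nπx/d) and d²/dx² sin(nπx/d) = −(nπ/d)²·sin(nπx/d); on 0 ≤ x ≤ d, ∫sin²(nπx/d) dx = d/2 and ∫sin(nπx/d)·cos(nπx/d) dx = 0.
State is unnormalized: ∫|φ|² dx = 0.52000, and ∫φ*·(−ħ²/2m · φ'') dx = 1.2229, so ⟨T⟩ = 1.2229 / 0.52000.
⟨T⟩ = 2.3518.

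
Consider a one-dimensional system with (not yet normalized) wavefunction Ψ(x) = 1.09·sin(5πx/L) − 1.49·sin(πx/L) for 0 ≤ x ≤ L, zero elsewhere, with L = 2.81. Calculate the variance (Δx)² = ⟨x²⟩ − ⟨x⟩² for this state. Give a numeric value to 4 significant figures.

0.3389

Compute ⟨x⟩ and ⟨x²⟩ separately, then (Δx)² = ⟨x²⟩ − ⟨x⟩².
On 0 ≤ x ≤ L (j ≠ l): ∫sin²(jπx/L) dx = L/2, ∫sin(jπx/L)·sin(lπx/L) dx = 0; diagonal moments ∫x·sin²(jπx/L) dx = L²/4, ∫x²·sin²(jπx/L) dx = L³·(1/6 − 1/(4j²π²)); cross terms ∫x·sin(jπx/L)·sin(lπx/L) dx = 0 for j + l even and −4jlL²/(π²(j² − l²)²) for j + l odd, ∫x²·sin(jπx/L)·sin(lπx/L) dx = (−1)^(j+l)·4jlL³/(π²(j² − l²)²); higher powers the same way via product-to-sum and parts.
Normalization: ∫|Ψ|² dx = 4.7885.
⟨x⟩ = 1.4050 and ⟨x²⟩ = 2.3129.
(Δx)² = 2.3129 − (1.4050)² = 0.33891.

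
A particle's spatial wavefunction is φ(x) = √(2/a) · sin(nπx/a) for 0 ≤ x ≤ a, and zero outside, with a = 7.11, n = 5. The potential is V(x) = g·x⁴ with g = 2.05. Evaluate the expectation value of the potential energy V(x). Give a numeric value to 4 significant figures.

⟨V⟩ = ∫ V(x)·|φ|² dx.
With sin²θ = (1 − cos2θ)/2 on 0 ≤ x ≤ a: ∫sin²(nπx/a) dx = a/2, ∫x·sin²(nπx/a) dx = a²/4, ∫x²·sin²(nπx/a) dx = a³·(1/6 − 1/(4n²π²)); higher powers xᵏ the same way, integrating xᵏ·cos(2nπx/a) by parts.
⟨V⟩ = 1026.7.

1027.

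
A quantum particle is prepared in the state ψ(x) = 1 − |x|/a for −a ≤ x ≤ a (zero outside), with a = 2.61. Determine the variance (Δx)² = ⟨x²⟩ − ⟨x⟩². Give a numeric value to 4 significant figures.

Compute ⟨x⟩ and ⟨x²⟩ separately, then (Δx)² = ⟨x²⟩ − ⟨x⟩².
ψ is even, so ∫ over [−a, a] = 2∫₀ᵃ with ψ = 1 − x/a there: ∫₀ᵃ (1 − x/a)² dx = a/3, ∫₀ᵃ x²(1 − x/a)² dx = a³/30, ∫₀ᵃ x⁴(1 − x/a)² dx = a⁵/105.
Normalization: ∫|ψ|² dx = 1.7400.
⟨x⟩ = 0.0000 and ⟨x²⟩ = 0.68121.
(Δx)² = 0.68121 − (0.0000)² = 0.68121.

0.6812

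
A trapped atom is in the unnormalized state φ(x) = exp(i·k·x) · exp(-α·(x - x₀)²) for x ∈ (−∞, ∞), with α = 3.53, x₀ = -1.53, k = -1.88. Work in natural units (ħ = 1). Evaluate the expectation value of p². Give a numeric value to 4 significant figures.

7.064

p² φ = −ħ² d²φ/dx²; ⟨p²⟩ = −ħ² ∫ φ*·φ'' dx / ∫|φ|² dx.
Gaussian moments (u = x − x₀): ∫u^(2j)·e^(−2αu²) du = (2j−1)!!/(4α)^j · √(π/(2α)), odd powers integrate to 0; here √(π/(2α)) = 0.66707. Derivatives: φ′ = (ik − 2αu)·φ, φ″ = ((ik − 2αu)² − 2α)·φ; the odd-in-u pieces drop out.
State is unnormalized: ∫|φ|² dx = 0.66707, and ∫φ*·(−ħ² φ'') dx = 4.7125, so ⟨p²⟩ = 4.7125 / 0.66707.
⟨p²⟩ = 7.0644.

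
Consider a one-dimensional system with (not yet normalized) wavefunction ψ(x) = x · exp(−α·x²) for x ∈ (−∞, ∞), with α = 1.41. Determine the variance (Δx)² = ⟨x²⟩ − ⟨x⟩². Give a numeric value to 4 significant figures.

Compute ⟨x⟩ and ⟨x²⟩ separately, then (Δx)² = ⟨x²⟩ − ⟨x⟩².
Expand each integrand as polynomial × e^(−2αx²) and use ∫x^(2j)·e^(−2αx²) dx = (2j−1)!!/(4α)^j · √(π/(2α)), odd powers → 0; here √(π/(2α)) = 1.0555.
Normalization: ∫|ψ|² dx = 0.18714.
⟨x⟩ = 0.0000 and ⟨x²⟩ = 0.53191.
(Δx)² = 0.53191 − (0.0000)² = 0.53191.

0.5319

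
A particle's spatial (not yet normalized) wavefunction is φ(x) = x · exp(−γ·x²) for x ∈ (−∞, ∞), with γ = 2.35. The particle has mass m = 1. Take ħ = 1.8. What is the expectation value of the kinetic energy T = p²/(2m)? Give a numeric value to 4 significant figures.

T = −(ħ²/2m) d²/dx², so ⟨T⟩ = −(ħ²/2m) ∫ φ*·φ'' dx / ∫|φ|² dx; with m = 1.
Expand each integrand as polynomial × e^(−2γx²) and use ∫x^(2j)·e^(−2γx²) dx = (2j−1)!!/(4γ)^j · √(π/(2γ)), odd powers → 0; here √(π/(2γ)) = 0.81757. Differentiate with the product rule, d/dx e^(−γx²) = −2γx·e^(−γx²).
State is unnormalized: ∫|φ|² dx = 0.086976, and ∫φ*·(−ħ²/2m · φ'') dx = 0.99335, so ⟨T⟩ = 0.99335 / 0.086976.
⟨T⟩ = 11.421.

11.42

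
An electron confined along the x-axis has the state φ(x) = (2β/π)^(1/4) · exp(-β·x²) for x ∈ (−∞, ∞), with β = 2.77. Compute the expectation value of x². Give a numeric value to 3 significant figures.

0.0903

⟨x²⟩ = ∫ x²·|φ|² dx (integrals over the domain).
Gaussian moments: ∫x^(2j)·e^(−2βx²) dx = (2j−1)!!/(4β)^j · √(π/(2β)), odd powers integrate to 0; here √(π/(2β)) = 0.75304.
⟨x²⟩ = 0.090253.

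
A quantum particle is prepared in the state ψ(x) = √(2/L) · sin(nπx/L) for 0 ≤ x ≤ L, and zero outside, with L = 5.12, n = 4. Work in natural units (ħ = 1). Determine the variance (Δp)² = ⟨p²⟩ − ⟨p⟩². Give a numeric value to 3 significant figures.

Compute ⟨p⟩ and ⟨p²⟩ separately; (Δp)² = ⟨p²⟩ − ⟨p⟩².
d/dx sin(nπx/L) = (nπ/L)·cos(nπx/L) and d²/dx² sin(nπx/L) = −(nπ/L)²·sin(nπx/L); on 0 ≤ x ≤ L, ∫sin²(nπx/L) dx = L/2 and ∫sin(nπx/L)·cos(nπx/L) dx = 0.
⟨p⟩ = 0.0000 and ⟨p²⟩ = 6.0239.
(Δp)² = 6.0239 − (0.0000)² = 6.0239.

6.02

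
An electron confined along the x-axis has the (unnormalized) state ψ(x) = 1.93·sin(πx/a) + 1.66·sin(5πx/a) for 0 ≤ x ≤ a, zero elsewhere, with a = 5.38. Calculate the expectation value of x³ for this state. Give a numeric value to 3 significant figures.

33.6

⟨x³⟩ = ∫ x³·|ψ|² dx / ∫|ψ|² dx (integrals over the domain).
On 0 ≤ x ≤ a (j ≠ l): ∫sin²(jπx/a) dx = a/2, ∫sin(jπx/a)·sin(lπx/a) dx = 0; diagonal moments ∫x·sin²(jπx/a) dx = a²/4, ∫x²·sin²(jπx/a) dx = a³·(1/6 − 1/(4j²π²)); cross terms ∫x·sin(jπx/a)·sin(lπx/a) dx = 0 for j + l even and −4jla²/(π²(j² − l²)²) for j + l odd, ∫x²·sin(jπx/a)·sin(lπx/a) dx = (−1)^(j+l)·4jla³/(π²(j² − l²)²); higher powers the same way via product-to-sum and parts.
State is unnormalized: ∫|ψ|² dx = 17.433, and ∫ψ*·x³·ψ dx = 584.90, so ⟨x³⟩ = 584.90 / 17.433.
⟨x³⟩ = 33.552.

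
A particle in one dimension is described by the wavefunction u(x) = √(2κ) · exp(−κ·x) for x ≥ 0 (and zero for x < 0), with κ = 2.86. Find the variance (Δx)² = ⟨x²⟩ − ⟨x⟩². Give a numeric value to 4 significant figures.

Compute ⟨x⟩ and ⟨x²⟩ separately, then (Δx)² = ⟨x²⟩ − ⟨x⟩².
Every integrand reduces to terms xʲ·e^(−2κx) on [0, ∞); use ∫₀^∞ xʲ·e^(−2κx) dx = j!/(2κ)^(j+1).
⟨x⟩ = 0.17483 and ⟨x²⟩ = 0.061128.
(Δx)² = 0.061128 − (0.17483)² = 0.030564.

0.03056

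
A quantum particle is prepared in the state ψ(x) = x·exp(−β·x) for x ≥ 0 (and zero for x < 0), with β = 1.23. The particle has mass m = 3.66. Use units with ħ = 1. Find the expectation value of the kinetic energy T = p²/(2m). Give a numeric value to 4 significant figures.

0.2067

T = −(ħ²/2m) d²/dx², so ⟨T⟩ = −(ħ²/2m) ∫ ψ*·ψ'' dx / ∫|ψ|² dx; with m = 3.66.
Differentiate x·exp(−β·x) with the product rule; every integrand then reduces to terms xʲ·e^(−2βx) on [0, ∞), with ∫₀^∞ xʲ·e^(−2βx) dx = j!/(2β)^(j+1).
State is unnormalized: ∫|ψ|² dx = 0.13435, and ∫ψ*·(−ħ²/2m · ψ'') dx = 0.027767, so ⟨T⟩ = 0.027767 / 0.13435.
⟨T⟩ = 0.20668.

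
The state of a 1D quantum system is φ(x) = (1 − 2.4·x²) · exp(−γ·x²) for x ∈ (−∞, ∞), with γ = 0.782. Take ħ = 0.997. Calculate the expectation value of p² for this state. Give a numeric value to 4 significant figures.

p² φ = −ħ² d²φ/dx²; ⟨p²⟩ = −ħ² ∫ φ*·φ'' dx / ∫|φ|² dx.
Expand each integrand as polynomial × e^(−2γx²) and use ∫x^(2j)·e^(−2γx²) dx = (2j−1)!!/(4γ)^j · √(π/(2γ)), odd powers → 0; here √(π/(2γ)) = 1.4173. Differentiate with the product rule, d/dx e^(−γx²) = −2γx·e^(−γx²).
State is unnormalized: ∫|φ|² dx = 1.7455, and ∫φ*·(−ħ² φ'') dx = 7.3321, so ⟨p²⟩ = 7.3321 / 1.7455.
⟨p²⟩ = 4.2007.

4.201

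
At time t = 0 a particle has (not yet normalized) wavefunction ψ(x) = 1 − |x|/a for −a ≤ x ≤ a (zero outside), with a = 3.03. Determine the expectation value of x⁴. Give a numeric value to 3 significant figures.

⟨x⁴⟩ = ∫ x⁴·|ψ|² dx / ∫|ψ|² dx (integrals over the domain).
ψ is even, so ∫ over [−a, a] = 2∫₀ᵃ with ψ = 1 − x/a there: ∫₀ᵃ (1 − x/a)² dx = a/3, ∫₀ᵃ x²(1 − x/a)² dx = a³/30, ∫₀ᵃ x⁴(1 − x/a)² dx = a⁵/105.
State is unnormalized: ∫|ψ|² dx = 2.0200, and ∫ψ*·x⁴·ψ dx = 4.8647, so ⟨x⁴⟩ = 4.8647 / 2.0200.
⟨x⁴⟩ = 2.4083.

2.41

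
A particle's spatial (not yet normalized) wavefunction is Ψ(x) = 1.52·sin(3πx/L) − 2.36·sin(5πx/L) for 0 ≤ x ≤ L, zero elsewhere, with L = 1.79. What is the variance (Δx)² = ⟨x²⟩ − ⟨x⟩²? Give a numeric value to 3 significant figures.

0.119

Compute ⟨x⟩ and ⟨x²⟩ separately, then (Δx)² = ⟨x²⟩ − ⟨x⟩².
On 0 ≤ x ≤ L (j ≠ l): ∫sin²(jπx/L) dx = L/2, ∫sin(jπx/L)·sin(lπx/L) dx = 0; diagonal moments ∫x·sin²(jπx/L) dx = L²/4, ∫x²·sin²(jπx/L) dx = L³·(1/6 − 1/(4j²π²)); cross terms ∫x·sin(jπx/L)·sin(lπx/L) dx = 0 for j + l even and −4jlL²/(π²(j² − l²)²) for j + l odd, ∫x²·sin(jπx/L)·sin(lπx/L) dx = (−1)^(j+l)·4jlL³/(π²(j² − l²)²); higher powers the same way via product-to-sum and parts.
Normalization: ∫|Ψ|² dx = 7.0526.
⟨x⟩ = 0.89500 and ⟨x²⟩ = 0.91961.
(Δx)² = 0.91961 − (0.89500)² = 0.11858.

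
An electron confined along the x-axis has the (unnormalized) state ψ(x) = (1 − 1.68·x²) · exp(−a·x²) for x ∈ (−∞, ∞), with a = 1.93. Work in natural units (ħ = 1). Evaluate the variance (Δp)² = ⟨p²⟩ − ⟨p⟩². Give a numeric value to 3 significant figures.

4.82

Compute ⟨p⟩ and ⟨p²⟩ separately; (Δp)² = ⟨p²⟩ − ⟨p⟩².
Expand each integrand as polynomial × e^(−2ax²) and use ∫x^(2j)·e^(−2ax²) dx = (2j−1)!!/(4a)^j · √(π/(2a)), odd powers → 0; here √(π/(2a)) = 0.90216. Differentiate with the product rule, d/dx e^(−ax²) = −2ax·e^(−ax²).
Normalization: ∫|ψ|² dx = 0.63768.
⟨p⟩ = 0.0000 and ⟨p²⟩ = 4.8240.
(Δp)² = 4.8240 − (0.0000)² = 4.8240.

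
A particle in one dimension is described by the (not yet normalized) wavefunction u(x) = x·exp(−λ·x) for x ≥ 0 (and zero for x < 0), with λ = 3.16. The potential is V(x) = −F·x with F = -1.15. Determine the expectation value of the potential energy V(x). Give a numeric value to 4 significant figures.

0.5459

⟨V⟩ = ∫ V(x)·|u|² dx / ∫|u|² dx.
Every integrand reduces to terms xʲ·e^(−2λx) on [0, ∞); use ∫₀^∞ xʲ·e^(−2λx) dx = j!/(2λ)^(j+1).
State is unnormalized: ∫|u|² dx = 0.0079228, and ∫u*·V(x)·u dx = 0.0043249, so ⟨V⟩ = 0.0043249 / 0.0079228.
⟨V⟩ = 0.54589.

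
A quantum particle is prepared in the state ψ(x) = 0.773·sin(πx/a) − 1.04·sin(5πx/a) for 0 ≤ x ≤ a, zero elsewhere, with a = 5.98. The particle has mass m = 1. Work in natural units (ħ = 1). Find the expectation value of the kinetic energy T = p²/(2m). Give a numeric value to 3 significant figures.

T = −(ħ²/2m) d²/dx², so ⟨T⟩ = −(ħ²/2m) ∫ ψ*·ψ'' dx / ∫|ψ|² dx; with m = 1.
d²/dx² sin(jπx/a) = −(jπ/a)²·sin(jπx/a); on 0 ≤ x ≤ a, ∫sin²(jπx/a) dx = a/2 and ∫sin(jπx/a)·sin(lπx/a) dx = 0 for j ≠ l, so only diagonal terms survive in ∫|ψ|² and ∫ψ·ψ″; ∫ψ·ψ′ dx = [ψ²/2] between the walls = 0.
State is unnormalized: ∫|ψ|² dx = 5.0206, and ∫ψ*·(−ħ²/2m · ψ'') dx = 11.403, so ⟨T⟩ = 11.403 / 5.0206.
⟨T⟩ = 2.2713.

2.27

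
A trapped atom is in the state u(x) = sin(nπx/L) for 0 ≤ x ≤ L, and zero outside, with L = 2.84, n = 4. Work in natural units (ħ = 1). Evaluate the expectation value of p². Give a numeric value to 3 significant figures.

p² u = −ħ² d²u/dx²; ⟨p²⟩ = −ħ² ∫ u*·u'' dx / ∫|u|² dx.
d/dx sin(nπx/L) = (nπ/L)·cos(nπx/L) and d²/dx² sin(nπx/L) = −(nπ/L)²·sin(nπx/L); on 0 ≤ x ≤ L, ∫sin²(nπx/L) dx = L/2 and ∫sin(nπx/L)·cos(nπx/L) dx = 0.
State is unnormalized: ∫|u|² dx = 1.4200, and ∫u*·(−ħ² u'') dx = 27.802, so ⟨p²⟩ = 27.802 / 1.4200.
⟨p²⟩ = 19.579.

19.6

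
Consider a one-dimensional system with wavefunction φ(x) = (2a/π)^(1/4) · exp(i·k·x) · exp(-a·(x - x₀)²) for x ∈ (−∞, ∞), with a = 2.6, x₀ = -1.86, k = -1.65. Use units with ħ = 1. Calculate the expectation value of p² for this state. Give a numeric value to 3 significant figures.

5.32

p² φ = −ħ² d²φ/dx²; ⟨p²⟩ = −ħ² ∫ φ*·φ'' dx.
Gaussian moments (u = x − x₀): ∫u^(2j)·e^(−2au²) du = (2j−1)!!/(4a)^j · √(π/(2a)), odd powers integrate to 0; here √(π/(2a)) = 0.77727. Derivatives: φ′ = (ik − 2au)·φ, φ″ = ((ik − 2au)² − 2a)·φ; the odd-in-u pieces drop out.
⟨p²⟩ = 5.3225.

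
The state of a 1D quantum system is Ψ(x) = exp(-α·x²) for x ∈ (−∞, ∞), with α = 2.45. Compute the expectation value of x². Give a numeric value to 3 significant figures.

⟨x²⟩ = ∫ x²·|Ψ|² dx / ∫|Ψ|² dx (integrals over the domain).
Gaussian moments: ∫x^(2j)·e^(−2αx²) dx = (2j−1)!!/(4α)^j · √(π/(2α)), odd powers integrate to 0; here √(π/(2α)) = 0.80071.
State is unnormalized: ∫|Ψ|² dx = 0.80071, and ∫Ψ*·x²·Ψ dx = 0.081705, so ⟨x²⟩ = 0.081705 / 0.80071.
⟨x²⟩ = 0.10204.

0.102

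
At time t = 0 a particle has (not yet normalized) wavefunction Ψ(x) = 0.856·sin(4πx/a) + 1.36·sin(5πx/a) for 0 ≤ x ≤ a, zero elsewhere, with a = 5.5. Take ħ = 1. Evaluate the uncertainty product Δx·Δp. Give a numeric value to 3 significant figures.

3.28

Δx = √(⟨x²⟩−⟨x⟩²), Δp = √(⟨p²⟩−⟨p⟩²).
On 0 ≤ x ≤ a (j ≠ l): ∫sin²(jπx/a) dx = a/2, ∫sin(jπx/a)·sin(lπx/a) dx = 0; diagonal moments ∫x·sin²(jπx/a) dx = a²/4, ∫x²·sin²(jπx/a) dx = a³·(1/6 − 1/(4j²π²)); cross terms ∫x·sin(jπx/a)·sin(lπx/a) dx = 0 for j + l even and −4jla²/(π²(j² − l²)²) for j + l odd, ∫x²·sin(jπx/a)·sin(lπx/a) dx = (−1)^(j+l)·4jla³/(π²(j² − l²)²); higher powers the same way via product-to-sum and parts. d²/dx² sin(jπx/a) = −(jπ/a)²·sin(jπx/a); on 0 ≤ x ≤ a, ∫sin²(jπx/a) dx = a/2 and ∫sin(jπx/a)·sin(lπx/a) dx = 0 for j ≠ l, so only diagonal terms survive in ∫|Ψ|² and ∫Ψ·Ψ″; ∫Ψ·Ψ′ dx = [Ψ²/2] between the walls = 0.
Normalization: ∫|Ψ|² dx = 7.1014.
⟨x⟩ = 1.7575, ⟨x²⟩ = 4.5535 ⇒ Δx = 1.2103.
⟨p⟩ = 0.0000, ⟨p²⟩ = 7.3235 ⇒ Δp = 2.7062.
Δx·Δp = 3.2752.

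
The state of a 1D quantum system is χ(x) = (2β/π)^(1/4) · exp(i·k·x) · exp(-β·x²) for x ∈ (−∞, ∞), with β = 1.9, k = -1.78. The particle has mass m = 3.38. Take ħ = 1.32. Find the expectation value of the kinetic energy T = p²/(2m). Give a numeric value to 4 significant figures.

T = −(ħ²/2m) d²/dx², so ⟨T⟩ = −(ħ²/2m) ∫ χ*·χ'' dx; with m = 3.38.
Gaussian moments: ∫x^(2j)·e^(−2βx²) dx = (2j−1)!!/(4β)^j · √(π/(2β)), odd powers integrate to 0; here √(π/(2β)) = 0.90925. Derivatives: χ′ = (ik − 2βx)·χ, χ″ = ((ik − 2βx)² − 2β)·χ; the odd-in-x pieces drop out.
⟨T⟩ = 1.3064.

1.306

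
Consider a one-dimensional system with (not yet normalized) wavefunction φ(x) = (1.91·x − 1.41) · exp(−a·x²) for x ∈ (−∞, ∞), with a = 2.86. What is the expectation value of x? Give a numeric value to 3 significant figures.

⟨x⟩ = ∫ x·|φ|² dx / ∫|φ|² dx (integrals over the domain).
Expand each integrand as polynomial × e^(−2ax²) and use ∫x^(2j)·e^(−2ax²) dx = (2j−1)!!/(4a)^j · √(π/(2a)), odd powers → 0; here √(π/(2a)) = 0.74110.
State is unnormalized: ∫|φ|² dx = 1.7097, and ∫φ*·x·φ dx = -0.34893, so ⟨x⟩ = -0.34893 / 1.7097.
⟨x⟩ = -0.20408.

-0.204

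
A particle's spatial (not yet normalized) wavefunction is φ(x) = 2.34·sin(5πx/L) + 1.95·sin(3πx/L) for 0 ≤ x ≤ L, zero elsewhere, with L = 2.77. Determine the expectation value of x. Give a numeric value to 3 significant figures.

1.39

⟨x⟩ = ∫ x·|φ|² dx / ∫|φ|² dx (integrals over the domain).
On 0 ≤ x ≤ L (j ≠ l): ∫sin²(jπx/L) dx = L/2, ∫sin(jπx/L)·sin(lπx/L) dx = 0; diagonal moments ∫x·sin²(jπx/L) dx = L²/4, ∫x²·sin²(jπx/L) dx = L³·(1/6 − 1/(4j²π²)); cross terms ∫x·sin(jπx/L)·sin(lπx/L) dx = 0 for j + l even and −4jlL²/(π²(j² − l²)²) for j + l odd, ∫x²·sin(jπx/L)·sin(lπx/L) dx = (−1)^(j+l)·4jlL³/(π²(j² − l²)²); higher powers the same way via product-to-sum and parts.
State is unnormalized: ∫|φ|² dx = 12.850, and ∫φ*·x·φ dx = 17.797, so ⟨x⟩ = 17.797 / 12.850.
⟨x⟩ = 1.3850.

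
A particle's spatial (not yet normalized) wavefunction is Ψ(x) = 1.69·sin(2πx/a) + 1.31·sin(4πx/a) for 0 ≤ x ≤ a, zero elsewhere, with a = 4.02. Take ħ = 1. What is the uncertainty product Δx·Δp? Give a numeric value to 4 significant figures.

3.145

Δx = √(⟨x²⟩−⟨x⟩²), Δp = √(⟨p²⟩−⟨p⟩²).
On 0 ≤ x ≤ a (j ≠ l): ∫sin²(jπx/a) dx = a/2, ∫sin(jπx/a)·sin(lπx/a) dx = 0; diagonal moments ∫x·sin²(jπx/a) dx = a²/4, ∫x²·sin²(jπx/a) dx = a³·(1/6 − 1/(4j²π²)); cross terms ∫x·sin(jπx/a)·sin(lπx/a) dx = 0 for j + l even and −4jla²/(π²(j² − l²)²) for j + l odd, ∫x²·sin(jπx/a)·sin(lπx/a) dx = (−1)^(j+l)·4jla³/(π²(j² − l²)²); higher powers the same way via product-to-sum and parts. d²/dx² sin(jπx/a) = −(jπ/a)²·sin(jπx/a); on 0 ≤ x ≤ a, ∫sin²(jπx/a) dx = a/2 and ∫sin(jπx/a)·sin(lπx/a) dx = 0 for j ≠ l, so only diagonal terms survive in ∫|Ψ|² and ∫Ψ·Ψ″; ∫Ψ·Ψ′ dx = [Ψ²/2] between the walls = 0.
Normalization: ∫|Ψ|² dx = 9.1901.
⟨x⟩ = 2.0100, ⟨x²⟩ = 5.9445 ⇒ Δx = 1.3800.
⟨p⟩ = 0.0000, ⟨p²⟩ = 5.1936 ⇒ Δp = 2.2790.
Δx·Δp = 3.1449.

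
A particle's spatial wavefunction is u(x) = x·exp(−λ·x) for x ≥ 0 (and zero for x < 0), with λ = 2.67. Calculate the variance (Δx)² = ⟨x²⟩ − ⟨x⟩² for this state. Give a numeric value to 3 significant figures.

0.105

Compute ⟨x⟩ and ⟨x²⟩ separately, then (Δx)² = ⟨x²⟩ − ⟨x⟩².
Every integrand reduces to terms xʲ·e^(−2λx) on [0, ∞); use ∫₀^∞ xʲ·e^(−2λx) dx = j!/(2λ)^(j+1).
Normalization: ∫|u|² dx = 0.013134.
⟨x⟩ = 0.56180 and ⟨x²⟩ = 0.42082.
(Δx)² = 0.42082 − (0.56180)² = 0.10521.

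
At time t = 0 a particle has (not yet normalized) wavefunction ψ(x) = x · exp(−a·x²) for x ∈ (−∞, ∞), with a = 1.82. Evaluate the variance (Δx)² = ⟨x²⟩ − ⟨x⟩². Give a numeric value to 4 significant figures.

Compute ⟨x⟩ and ⟨x²⟩ separately, then (Δx)² = ⟨x²⟩ − ⟨x⟩².
Expand each integrand as polynomial × e^(−2ax²) and use ∫x^(2j)·e^(−2ax²) dx = (2j−1)!!/(4a)^j · √(π/(2a)), odd powers → 0; here √(π/(2a)) = 0.92902.
Normalization: ∫|ψ|² dx = 0.12761.
⟨x⟩ = 0.0000 and ⟨x²⟩ = 0.41209.
(Δx)² = 0.41209 − (0.0000)² = 0.41209.

0.4121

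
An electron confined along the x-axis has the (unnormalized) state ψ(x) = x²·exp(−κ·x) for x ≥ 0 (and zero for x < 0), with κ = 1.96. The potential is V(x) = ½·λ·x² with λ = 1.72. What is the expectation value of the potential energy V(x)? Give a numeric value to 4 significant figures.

1.679

⟨V⟩ = ∫ V(x)·|ψ|² dx / ∫|ψ|² dx.
Every integrand reduces to terms xʲ·e^(−2κx) on [0, ∞); use ∫₀^∞ xʲ·e^(−2κx) dx = j!/(2κ)^(j+1).
State is unnormalized: ∫|ψ|² dx = 0.025929, and ∫ψ*·V(x)·ψ dx = 0.043534, so ⟨V⟩ = 0.043534 / 0.025929.
⟨V⟩ = 1.6790.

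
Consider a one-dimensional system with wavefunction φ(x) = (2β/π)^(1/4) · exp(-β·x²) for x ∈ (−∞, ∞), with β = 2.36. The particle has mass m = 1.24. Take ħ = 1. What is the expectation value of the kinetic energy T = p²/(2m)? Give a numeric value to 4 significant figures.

0.9516

T = −(ħ²/2m) d²/dx², so ⟨T⟩ = −(ħ²/2m) ∫ φ*·φ'' dx; with m = 1.24.
Gaussian moments: ∫x^(2j)·e^(−2βx²) dx = (2j−1)!!/(4β)^j · √(π/(2β)), odd powers integrate to 0; here √(π/(2β)) = 0.81584. Derivatives: d/dx e^(−βx²) = −2βx·e^(−βx²), d²/dx² e^(−βx²) = (4β²x² − 2β)·e^(−βx²).
⟨T⟩ = 0.95161.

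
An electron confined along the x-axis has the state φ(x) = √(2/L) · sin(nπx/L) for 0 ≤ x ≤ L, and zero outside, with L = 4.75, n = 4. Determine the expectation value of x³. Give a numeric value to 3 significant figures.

⟨x³⟩ = ∫ x³·|φ|² dx (integrals over the domain).
With sin²θ = (1 − cos2θ)/2 on 0 ≤ x ≤ L: ∫sin²(nπx/L) dx = L/2, ∫x·sin²(nπx/L) dx = L²/4, ∫x²·sin²(nπx/L) dx = L³·(1/6 − 1/(4n²π²)); higher powers xᵏ the same way, integrating xᵏ·cos(2nπx/L) by parts.
⟨x³⟩ = 26.284.

26.3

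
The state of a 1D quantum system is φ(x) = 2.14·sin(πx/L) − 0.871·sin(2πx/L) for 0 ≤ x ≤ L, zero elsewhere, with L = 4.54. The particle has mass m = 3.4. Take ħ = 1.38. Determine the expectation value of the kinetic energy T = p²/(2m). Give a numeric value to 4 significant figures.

0.1913

T = −(ħ²/2m) d²/dx², so ⟨T⟩ = −(ħ²/2m) ∫ φ*·φ'' dx / ∫|φ|² dx; with m = 3.4.
d²/dx² sin(jπx/L) = −(jπ/L)²·sin(jπx/L); on 0 ≤ x ≤ L, ∫sin²(jπx/L) dx = L/2 and ∫sin(jπx/L)·sin(lπx/L) dx = 0 for j ≠ l, so only diagonal terms survive in ∫|φ|² and ∫φ·φ″; ∫φ·φ′ dx = [φ²/2] between the walls = 0.
State is unnormalized: ∫|φ|² dx = 12.118, and ∫φ*·(−ħ²/2m · φ'') dx = 2.3179, so ⟨T⟩ = 2.3179 / 12.118.
⟨T⟩ = 0.19128.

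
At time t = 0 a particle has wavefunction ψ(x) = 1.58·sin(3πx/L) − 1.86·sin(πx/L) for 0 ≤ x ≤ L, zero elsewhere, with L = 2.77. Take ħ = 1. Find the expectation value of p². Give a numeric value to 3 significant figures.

p² ψ = −ħ² d²ψ/dx²; ⟨p²⟩ = −ħ² ∫ ψ*·ψ'' dx / ∫|ψ|² dx.
d²/dx² sin(jπx/L) = −(jπ/L)²·sin(jπx/L); on 0 ≤ x ≤ L, ∫sin²(jπx/L) dx = L/2 and ∫sin(jπx/L)·sin(lπx/L) dx = 0 for j ≠ l, so only diagonal terms survive in ∫|ψ|² and ∫ψ·ψ″; ∫ψ·ψ′ dx = [ψ²/2] between the walls = 0.
State is unnormalized: ∫|ψ|² dx = 8.2491, and ∫ψ*·(−ħ² ψ'') dx = 46.190, so ⟨p²⟩ = 46.190 / 8.2491.
⟨p²⟩ = 5.5994.

5.60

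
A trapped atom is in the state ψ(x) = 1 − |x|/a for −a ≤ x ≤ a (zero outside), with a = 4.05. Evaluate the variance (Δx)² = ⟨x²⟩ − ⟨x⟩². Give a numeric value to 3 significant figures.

1.64

Compute ⟨x⟩ and ⟨x²⟩ separately, then (Δx)² = ⟨x²⟩ − ⟨x⟩².
ψ is even, so ∫ over [−a, a] = 2∫₀ᵃ with ψ = 1 − x/a there: ∫₀ᵃ (1 − x/a)² dx = a/3, ∫₀ᵃ x²(1 − x/a)² dx = a³/30, ∫₀ᵃ x⁴(1 − x/a)² dx = a⁵/105.
Normalization: ∫|ψ|² dx = 2.7000.
⟨x⟩ = 0.0000 and ⟨x²⟩ = 1.6403.
(Δx)² = 1.6403 − (0.0000)² = 1.6403.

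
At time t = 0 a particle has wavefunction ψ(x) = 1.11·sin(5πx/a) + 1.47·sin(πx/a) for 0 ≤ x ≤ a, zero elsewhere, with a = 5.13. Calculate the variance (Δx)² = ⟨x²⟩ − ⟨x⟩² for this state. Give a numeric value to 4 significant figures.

1.503

Compute ⟨x⟩ and ⟨x²⟩ separately, then (Δx)² = ⟨x²⟩ − ⟨x⟩².
On 0 ≤ x ≤ a (j ≠ l): ∫sin²(jπx/a) dx = a/2, ∫sin(jπx/a)·sin(lπx/a) dx = 0; diagonal moments ∫x·sin²(jπx/a) dx = a²/4, ∫x²·sin²(jπx/a) dx = a³·(1/6 − 1/(4j²π²)); cross terms ∫x·sin(jπx/a)·sin(lπx/a) dx = 0 for j + l even and −4jla²/(π²(j² − l²)²) for j + l odd, ∫x²·sin(jπx/a)·sin(lπx/a) dx = (−1)^(j+l)·4jla³/(π²(j² − l²)²); higher powers the same way via product-to-sum and parts.
Normalization: ∫|ψ|² dx = 8.7030.
⟨x⟩ = 2.5650 and ⟨x²⟩ = 8.0819.
(Δx)² = 8.0819 − (2.5650)² = 1.5027.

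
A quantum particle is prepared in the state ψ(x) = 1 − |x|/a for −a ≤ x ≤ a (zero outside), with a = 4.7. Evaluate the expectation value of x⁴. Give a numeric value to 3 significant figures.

13.9

⟨x⁴⟩ = ∫ x⁴·|ψ|² dx / ∫|ψ|² dx (integrals over the domain).
ψ is even, so ∫ over [−a, a] = 2∫₀ᵃ with ψ = 1 − x/a there: ∫₀ᵃ (1 − x/a)² dx = a/3, ∫₀ᵃ x²(1 − x/a)² dx = a³/30, ∫₀ᵃ x⁴(1 − x/a)² dx = a⁵/105.
State is unnormalized: ∫|ψ|² dx = 3.1333, and ∫ψ*·x⁴·ψ dx = 43.685, so ⟨x⁴⟩ = 43.685 / 3.1333.
⟨x⁴⟩ = 13.942.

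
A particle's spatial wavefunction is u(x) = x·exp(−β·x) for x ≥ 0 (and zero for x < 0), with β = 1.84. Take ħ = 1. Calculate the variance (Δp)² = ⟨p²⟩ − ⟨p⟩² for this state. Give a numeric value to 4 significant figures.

Compute ⟨p⟩ and ⟨p²⟩ separately; (Δp)² = ⟨p²⟩ − ⟨p⟩².
Differentiate x·exp(−β·x) with the product rule; every integrand then reduces to terms xʲ·e^(−2βx) on [0, ∞), with ∫₀^∞ xʲ·e^(−2βx) dx = j!/(2β)^(j+1).
Normalization: ∫|u|² dx = 0.040132.
⟨p⟩ = 0.0000 and ⟨p²⟩ = 3.3856.
(Δp)² = 3.3856 − (0.0000)² = 3.3856.

3.386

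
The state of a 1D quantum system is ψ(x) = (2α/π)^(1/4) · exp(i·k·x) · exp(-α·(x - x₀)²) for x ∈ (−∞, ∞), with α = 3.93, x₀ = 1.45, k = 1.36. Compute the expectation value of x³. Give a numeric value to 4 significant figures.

⟨x³⟩ = ∫ x³·|ψ|² dx (integrals over the domain).
Gaussian moments (u = x − x₀): ∫u^(2j)·e^(−2αu²) du = (2j−1)!!/(4α)^j · √(π/(2α)), odd powers integrate to 0; here √(π/(2α)) = 0.63221.
⟨x³⟩ = 3.3253.

3.325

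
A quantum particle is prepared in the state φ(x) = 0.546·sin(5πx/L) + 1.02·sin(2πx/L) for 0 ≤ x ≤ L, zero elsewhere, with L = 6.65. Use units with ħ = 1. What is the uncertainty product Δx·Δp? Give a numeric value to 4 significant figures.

2.497

Δx = √(⟨x²⟩−⟨x⟩²), Δp = √(⟨p²⟩−⟨p⟩²).
On 0 ≤ x ≤ L (j ≠ l): ∫sin²(jπx/L) dx = L/2, ∫sin(jπx/L)·sin(lπx/L) dx = 0; diagonal moments ∫x·sin²(jπx/L) dx = L²/4, ∫x²·sin²(jπx/L) dx = L³·(1/6 − 1/(4j²π²)); cross terms ∫x·sin(jπx/L)·sin(lπx/L) dx = 0 for j + l even and −4jlL²/(π²(j² − l²)²) for j + l odd, ∫x²·sin(jπx/L)·sin(lπx/L) dx = (−1)^(j+l)·4jlL³/(π²(j² − l²)²); higher powers the same way via product-to-sum and parts. d²/dx² sin(jπx/L) = −(jπ/L)²·sin(jπx/L); on 0 ≤ x ≤ L, ∫sin²(jπx/L) dx = L/2 and ∫sin(jπx/L)·sin(lπx/L) dx = 0 for j ≠ l, so only diagonal terms survive in ∫|φ|² and ∫φ·φ″; ∫φ·φ′ dx = [φ²/2] between the walls = 0.
Normalization: ∫|φ|² dx = 4.4506.
⟨x⟩ = 3.2233, ⟨x²⟩ = 13.609 ⇒ Δx = 1.7943.
⟨p⟩ = 0.0000, ⟨p²⟩ = 1.9366 ⇒ Δp = 1.3916.
Δx·Δp = 2.4970.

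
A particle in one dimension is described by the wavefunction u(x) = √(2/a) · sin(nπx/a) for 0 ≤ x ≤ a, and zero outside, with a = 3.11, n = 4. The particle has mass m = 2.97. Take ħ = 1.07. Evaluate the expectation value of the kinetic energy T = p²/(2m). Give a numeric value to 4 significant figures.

T = −(ħ²/2m) d²/dx², so ⟨T⟩ = −(ħ²/2m) ∫ u*·u'' dx; with m = 2.97.
d/dx sin(nπx/a) = (nπ/a)·cos(nπx/a) and d²/dx² sin(nπx/a) = −(nπ/a)²·sin(nπx/a); on 0 ≤ x ≤ a, ∫sin²(nπx/a) dx = a/2 and ∫sin(nπx/a)·cos(nπx/a) dx = 0.
⟨T⟩ = 3.1469.

3.147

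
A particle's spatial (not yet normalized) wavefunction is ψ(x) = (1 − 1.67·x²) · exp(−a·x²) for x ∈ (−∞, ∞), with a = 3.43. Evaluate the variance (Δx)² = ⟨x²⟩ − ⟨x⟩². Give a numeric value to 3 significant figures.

0.0448

Compute ⟨x⟩ and ⟨x²⟩ separately, then (Δx)² = ⟨x²⟩ − ⟨x⟩².
Expand each integrand as polynomial × e^(−2ax²) and use ∫x^(2j)·e^(−2ax²) dx = (2j−1)!!/(4a)^j · √(π/(2a)), odd powers → 0; here √(π/(2a)) = 0.67673.
Normalization: ∫|ψ|² dx = 0.54206.
⟨x⟩ = 0.0000 and ⟨x²⟩ = 0.044761.
(Δx)² = 0.044761 − (0.0000)² = 0.044761.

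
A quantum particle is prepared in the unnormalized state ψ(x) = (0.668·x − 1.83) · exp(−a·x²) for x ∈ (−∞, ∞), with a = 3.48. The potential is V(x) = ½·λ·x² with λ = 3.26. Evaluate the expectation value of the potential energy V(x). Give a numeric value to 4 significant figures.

⟨V⟩ = ∫ V(x)·|ψ|² dx / ∫|ψ|² dx.
Expand each integrand as polynomial × e^(−2ax²) and use ∫x^(2j)·e^(−2ax²) dx = (2j−1)!!/(4a)^j · √(π/(2a)), odd powers → 0; here √(π/(2a)) = 0.67185.
State is unnormalized: ∫|ψ|² dx = 2.2715, and ∫ψ*·V(x)·ψ dx = 0.27103, so ⟨V⟩ = 0.27103 / 2.2715.
⟨V⟩ = 0.11932.

0.1193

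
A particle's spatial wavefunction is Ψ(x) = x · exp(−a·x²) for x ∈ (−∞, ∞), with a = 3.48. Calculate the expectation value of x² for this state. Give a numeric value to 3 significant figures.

0.216

⟨x²⟩ = ∫ x²·|Ψ|² dx / ∫|Ψ|² dx (integrals over the domain).
Expand each integrand as polynomial × e^(−2ax²) and use ∫x^(2j)·e^(−2ax²) dx = (2j−1)!!/(4a)^j · √(π/(2a)), odd powers → 0; here √(π/(2a)) = 0.67185.
State is unnormalized: ∫|Ψ|² dx = 0.048265, and ∫Ψ*·x²·Ψ dx = 0.010402, so ⟨x²⟩ = 0.010402 / 0.048265.
⟨x²⟩ = 0.21552.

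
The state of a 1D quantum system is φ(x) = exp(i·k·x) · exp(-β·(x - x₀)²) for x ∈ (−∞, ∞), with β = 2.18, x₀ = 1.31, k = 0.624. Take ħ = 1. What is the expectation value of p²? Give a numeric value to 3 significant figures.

2.57

p² φ = −ħ² d²φ/dx²; ⟨p²⟩ = −ħ² ∫ φ*·φ'' dx / ∫|φ|² dx.
Gaussian moments (u = x − x₀): ∫u^(2j)·e^(−2βu²) du = (2j−1)!!/(4β)^j · √(π/(2β)), odd powers integrate to 0; here √(π/(2β)) = 0.84885. Derivatives: φ′ = (ik − 2βu)·φ, φ″ = ((ik − 2βu)² − 2β)·φ; the odd-in-u pieces drop out.
State is unnormalized: ∫|φ|² dx = 0.84885, and ∫φ*·(−ħ² φ'') dx = 2.1810, so ⟨p²⟩ = 2.1810 / 0.84885.
⟨p²⟩ = 2.5694.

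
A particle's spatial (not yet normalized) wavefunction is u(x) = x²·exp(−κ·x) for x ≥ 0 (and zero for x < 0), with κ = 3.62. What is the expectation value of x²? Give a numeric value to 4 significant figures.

0.5723

⟨x²⟩ = ∫ x²·|u|² dx / ∫|u|² dx (integrals over the domain).
Every integrand reduces to terms xʲ·e^(−2κx) on [0, ∞); use ∫₀^∞ xʲ·e^(−2κx) dx = j!/(2κ)^(j+1).
State is unnormalized: ∫|u|² dx = 0.0012065, and ∫u*·x²·u dx = 0.00069050, so ⟨x²⟩ = 0.00069050 / 0.0012065.
⟨x²⟩ = 0.57233.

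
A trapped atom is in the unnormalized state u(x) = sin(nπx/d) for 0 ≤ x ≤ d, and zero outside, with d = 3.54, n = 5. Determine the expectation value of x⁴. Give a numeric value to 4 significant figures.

⟨x⁴⟩ = ∫ x⁴·|u|² dx / ∫|u|² dx (integrals over the domain).
With sin²θ = (1 − cos2θ)/2 on 0 ≤ x ≤ d: ∫sin²(nπx/d) dx = d/2, ∫x·sin²(nπx/d) dx = d²/4, ∫x²·sin²(nπx/d) dx = d³·(1/6 − 1/(4n²π²)); higher powers xᵏ the same way, integrating xᵏ·cos(2nπx/d) by parts.
State is unnormalized: ∫|u|² dx = 1.7700, and ∫u*·x⁴·u dx = 54.473, so ⟨x⁴⟩ = 54.473 / 1.7700.
⟨x⁴⟩ = 30.776.

30.78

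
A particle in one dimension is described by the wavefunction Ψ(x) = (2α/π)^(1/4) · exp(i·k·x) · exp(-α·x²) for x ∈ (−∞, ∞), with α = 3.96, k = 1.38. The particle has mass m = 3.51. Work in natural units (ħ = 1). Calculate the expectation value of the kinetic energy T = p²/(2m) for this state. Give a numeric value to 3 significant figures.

T = −(ħ²/2m) d²/dx², so ⟨T⟩ = −(ħ²/2m) ∫ Ψ*·Ψ'' dx; with m = 3.51.
Gaussian moments: ∫x^(2j)·e^(−2αx²) dx = (2j−1)!!/(4α)^j · √(π/(2α)), odd powers integrate to 0; here √(π/(2α)) = 0.62981. Derivatives: Ψ′ = (ik − 2αx)·Ψ, Ψ″ = ((ik − 2αx)² − 2α)·Ψ; the odd-in-x pieces drop out.
⟨T⟩ = 0.83538.

0.835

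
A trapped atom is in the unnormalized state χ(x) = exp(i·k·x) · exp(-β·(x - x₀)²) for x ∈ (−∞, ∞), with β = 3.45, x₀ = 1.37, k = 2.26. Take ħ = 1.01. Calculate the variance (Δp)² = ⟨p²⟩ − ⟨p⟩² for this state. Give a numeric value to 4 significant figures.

Compute ⟨p⟩ and ⟨p²⟩ separately; (Δp)² = ⟨p²⟩ − ⟨p⟩².
Gaussian moments (u = x − x₀): ∫u^(2j)·e^(−2βu²) du = (2j−1)!!/(4β)^j · √(π/(2β)), odd powers integrate to 0; here √(π/(2β)) = 0.67476. Derivatives: χ′ = (ik − 2βu)·χ, χ″ = ((ik − 2βu)² − 2β)·χ; the odd-in-u pieces drop out.
Normalization: ∫|χ|² dx = 0.67476.
⟨p⟩ = 2.2826 and ⟨p²⟩ = 8.7296.
(Δp)² = 8.7296 − (2.2826)² = 3.5193.

3.519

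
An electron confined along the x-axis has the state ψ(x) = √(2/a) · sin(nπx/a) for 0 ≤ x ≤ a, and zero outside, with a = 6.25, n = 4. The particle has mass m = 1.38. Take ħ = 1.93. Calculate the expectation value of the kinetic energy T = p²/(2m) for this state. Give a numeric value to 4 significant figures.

5.456

T = −(ħ²/2m) d²/dx², so ⟨T⟩ = −(ħ²/2m) ∫ ψ*·ψ'' dx; with m = 1.38.
d/dx sin(nπx/a) = (nπ/a)·cos(nπx/a) and d²/dx² sin(nπx/a) = −(nπ/a)²·sin(nπx/a); on 0 ≤ x ≤ a, ∫sin²(nπx/a) dx = a/2 and ∫sin(nπx/a)·cos(nπx/a) dx = 0.
⟨T⟩ = 5.4559.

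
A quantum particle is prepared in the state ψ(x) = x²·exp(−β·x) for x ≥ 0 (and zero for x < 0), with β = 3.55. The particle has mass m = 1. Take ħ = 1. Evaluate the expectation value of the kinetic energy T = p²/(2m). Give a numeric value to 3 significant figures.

T = −(ħ²/2m) d²/dx², so ⟨T⟩ = −(ħ²/2m) ∫ ψ*·ψ'' dx / ∫|ψ|² dx; with m = 1.
Differentiate x²·exp(−β·x) with the product rule; every integrand then reduces to terms xʲ·e^(−2βx) on [0, ∞), with ∫₀^∞ xʲ·e^(−2βx) dx = j!/(2β)^(j+1).
State is unnormalized: ∫|ψ|² dx = 0.0013302, and ∫ψ*·(−ħ²/2m · ψ'') dx = 0.0027940, so ⟨T⟩ = 0.0027940 / 0.0013302.
⟨T⟩ = 2.1004.

2.10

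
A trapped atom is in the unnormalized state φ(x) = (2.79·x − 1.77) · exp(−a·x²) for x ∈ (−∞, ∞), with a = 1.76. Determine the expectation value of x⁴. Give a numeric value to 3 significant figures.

⟨x⁴⟩ = ∫ x⁴·|φ|² dx / ∫|φ|² dx (integrals over the domain).
Expand each integrand as polynomial × e^(−2ax²) and use ∫x^(2j)·e^(−2ax²) dx = (2j−1)!!/(4a)^j · √(π/(2a)), odd powers → 0; here √(π/(2a)) = 0.94472.
State is unnormalized: ∫|φ|² dx = 4.0043, and ∫φ*·x⁴·φ dx = 0.49530, so ⟨x⁴⟩ = 0.49530 / 4.0043.
⟨x⁴⟩ = 0.12369.

0.124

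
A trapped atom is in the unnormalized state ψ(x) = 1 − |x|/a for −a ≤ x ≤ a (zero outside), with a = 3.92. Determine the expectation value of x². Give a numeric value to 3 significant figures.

⟨x²⟩ = ∫ x²·|ψ|² dx / ∫|ψ|² dx (integrals over the domain).
ψ is even, so ∫ over [−a, a] = 2∫₀ᵃ with ψ = 1 − x/a there: ∫₀ᵃ (1 − x/a)² dx = a/3, ∫₀ᵃ x²(1 − x/a)² dx = a³/30, ∫₀ᵃ x⁴(1 − x/a)² dx = a⁵/105.
State is unnormalized: ∫|ψ|² dx = 2.6133, and ∫ψ*·x²·ψ dx = 4.0158, so ⟨x²⟩ = 4.0158 / 2.6133.
⟨x²⟩ = 1.5366.

1.54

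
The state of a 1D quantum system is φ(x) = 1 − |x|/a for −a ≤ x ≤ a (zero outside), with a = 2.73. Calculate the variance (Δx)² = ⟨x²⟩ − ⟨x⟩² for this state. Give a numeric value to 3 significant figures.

0.745

Compute ⟨x⟩ and ⟨x²⟩ separately, then (Δx)² = ⟨x²⟩ − ⟨x⟩².
φ is even, so ∫ over [−a, a] = 2∫₀ᵃ with φ = 1 − x/a there: ∫₀ᵃ (1 − x/a)² dx = a/3, ∫₀ᵃ x²(1 − x/a)² dx = a³/30, ∫₀ᵃ x⁴(1 − x/a)² dx = a⁵/105.
Normalization: ∫|φ|² dx = 1.8200.
⟨x⟩ = 0.0000 and ⟨x²⟩ = 0.74529.
(Δx)² = 0.74529 − (0.0000)² = 0.74529.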